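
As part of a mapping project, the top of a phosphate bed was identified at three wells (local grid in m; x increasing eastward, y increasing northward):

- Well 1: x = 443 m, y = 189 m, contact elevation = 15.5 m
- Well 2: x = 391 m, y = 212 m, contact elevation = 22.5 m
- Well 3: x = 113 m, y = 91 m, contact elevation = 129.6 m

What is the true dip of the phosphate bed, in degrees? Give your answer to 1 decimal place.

21.1°

Let the plane be z = a·x + b·y + c.
Well 2−Well 1: −52a + 23b = 7;  Well 3−Well 1: −330a − 98b = 114.1.
Solving gives a = −0.26094, b = −0.28561.
Gradient magnitude |∇z| = √(a² + b²) = √(0.06809 + 0.08157) = 0.38686.
True dip = arctan(0.38686) = 21.1°, dipping toward NE (azimuth ≈ 042°).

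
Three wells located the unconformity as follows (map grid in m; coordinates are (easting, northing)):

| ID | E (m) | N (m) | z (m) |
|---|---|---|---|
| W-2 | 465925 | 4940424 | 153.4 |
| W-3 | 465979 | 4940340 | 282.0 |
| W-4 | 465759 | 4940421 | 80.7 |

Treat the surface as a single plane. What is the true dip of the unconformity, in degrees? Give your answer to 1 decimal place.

52.8°

Two edge vectors: W-2→W-3 = (54, -84, 128.6), W-2→W-4 = (-166, -3, -72.7).
Normal n = (W-2→W-3) × (W-2→W-4) = (6492.6, -17421.8, -14106).
So ∂z/∂E = −n_x/n_z = 0.46027 and ∂z/∂N = −n_y/n_z = −1.23506.
Gradient magnitude |∇z| = √(a² + b²) = √(0.21185 + 1.52538) = 1.31804.
True dip = arctan(1.31804) = 52.8°, dipping toward NNW (azimuth ≈ 340°).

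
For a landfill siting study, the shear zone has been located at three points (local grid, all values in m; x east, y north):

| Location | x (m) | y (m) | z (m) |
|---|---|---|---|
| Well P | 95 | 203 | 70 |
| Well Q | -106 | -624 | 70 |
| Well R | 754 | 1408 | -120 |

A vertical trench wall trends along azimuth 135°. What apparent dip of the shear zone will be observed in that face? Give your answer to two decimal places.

24.52°

Two edge vectors: Well P→Well Q = (-201, -827, 0), Well P→Well R = (659, 1205, -190).
Normal n = (Well P→Well Q) × (Well P→Well R) = (157130, -38190, 302788).
So ∂z/∂x = −n_x/n_z = −0.51894 and ∂z/∂y = −n_y/n_z = 0.12613.
Unit vector along 135° is (sin 135°, cos 135°) = (0.7071, -0.7071).
Slope in that direction = a·(0.7071) + b·(-0.7071) = −0.45613.
Apparent dip = arctan|0.45613| = 24.52° (true dip is 28.1°, so apparent ≤ true as expected).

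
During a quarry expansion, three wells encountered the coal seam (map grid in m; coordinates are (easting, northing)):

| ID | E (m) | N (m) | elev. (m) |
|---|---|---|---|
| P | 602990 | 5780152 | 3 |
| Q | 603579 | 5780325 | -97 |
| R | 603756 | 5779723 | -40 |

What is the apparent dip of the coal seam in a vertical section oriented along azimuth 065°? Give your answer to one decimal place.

9.9°

Let the plane be z = a·E + b·N + c.
Q−P: 589a + 173b = −100;  R−P: 766a − 429b = −43.
Solving gives a = −0.13068, b = −0.13311.
Unit vector along 065° is (sin 65°, cos 65°) = (0.9063, 0.4226).
Slope in that direction = a·(0.9063) + b·(0.4226) = −0.17469.
Apparent dip = arctan|0.17469| = 9.9° (true dip is 10.6°, so apparent ≤ true as expected).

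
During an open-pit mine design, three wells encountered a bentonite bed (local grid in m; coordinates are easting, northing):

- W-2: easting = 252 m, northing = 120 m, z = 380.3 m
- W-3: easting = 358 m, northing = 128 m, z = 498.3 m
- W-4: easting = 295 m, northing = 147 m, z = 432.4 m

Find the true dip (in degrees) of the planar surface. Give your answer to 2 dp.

Two edge vectors: W-2→W-3 = (106, 8, 118), W-2→W-4 = (43, 27, 52.1).
Normal n = (W-2→W-3) × (W-2→W-4) = (-2769.2, -448.6, 2518).
So ∂z/∂easting = −n_x/n_z = 1.09976 and ∂z/∂northing = −n_y/n_z = 0.17816.
Gradient magnitude |∇z| = √(a² + b²) = √(1.20948 + 0.03174) = 1.11410.
True dip = arctan(1.11410) = 48.09°, dipping toward W (azimuth ≈ 261°).

48.09°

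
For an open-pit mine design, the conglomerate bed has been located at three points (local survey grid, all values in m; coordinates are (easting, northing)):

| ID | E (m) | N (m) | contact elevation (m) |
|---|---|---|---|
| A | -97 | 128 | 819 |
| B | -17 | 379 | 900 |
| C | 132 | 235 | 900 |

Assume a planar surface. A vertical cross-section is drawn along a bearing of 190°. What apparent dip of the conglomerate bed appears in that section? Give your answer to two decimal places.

15.87°

Let the plane be z = a·E + b·N + c.
B−A: 80a + 251b = 81;  C−A: 229a + 107b = 81.
Solving gives a = 0.23843, b = 0.24671.
Unit vector along 190° is (sin 190°, cos 190°) = (-0.1736, -0.9848).
Slope in that direction = a·(-0.1736) + b·(-0.9848) = −0.28437.
Apparent dip = arctan|0.28437| = 15.87° (true dip is 18.9°, so apparent ≤ true as expected).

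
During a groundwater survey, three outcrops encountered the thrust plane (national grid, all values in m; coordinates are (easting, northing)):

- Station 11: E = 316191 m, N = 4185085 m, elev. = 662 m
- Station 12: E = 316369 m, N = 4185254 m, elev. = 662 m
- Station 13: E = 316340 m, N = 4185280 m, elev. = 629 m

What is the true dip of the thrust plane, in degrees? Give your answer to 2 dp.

Two edge vectors: Station 11→Station 12 = (178, 169, 0), Station 11→Station 13 = (149, 195, -33).
Normal n = (Station 11→Station 12) × (Station 11→Station 13) = (-5577, 5874, 9529).
So ∂z/∂E = −n_x/n_z = 0.58527 and ∂z/∂N = −n_y/n_z = −0.61643.
Gradient magnitude |∇z| = √(a² + b²) = √(0.34254 + 0.37999) = 0.85002.
True dip = arctan(0.85002) = 40.37°, dipping toward NW (azimuth ≈ 316°).

40.37°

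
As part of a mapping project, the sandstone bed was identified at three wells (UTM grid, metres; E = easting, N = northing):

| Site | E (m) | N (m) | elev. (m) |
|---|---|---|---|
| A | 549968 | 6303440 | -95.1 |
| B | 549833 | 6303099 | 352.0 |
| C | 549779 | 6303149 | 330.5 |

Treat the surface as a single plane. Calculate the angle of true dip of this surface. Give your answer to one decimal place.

Two edge vectors: A→B = (-135, -341, 447.1), A→C = (-189, -291, 425.6).
Normal n = (A→B) × (A→C) = (-15023.5, -27045.9, -25164).
So ∂z/∂E = −n_x/n_z = −0.59702 and ∂z/∂N = −n_y/n_z = −1.07479.
Gradient magnitude |∇z| = √(a² + b²) = √(0.35644 + 1.15516) = 1.22947.
True dip = arctan(1.22947) = 50.9°, dipping toward NNE (azimuth ≈ 029°).

50.9°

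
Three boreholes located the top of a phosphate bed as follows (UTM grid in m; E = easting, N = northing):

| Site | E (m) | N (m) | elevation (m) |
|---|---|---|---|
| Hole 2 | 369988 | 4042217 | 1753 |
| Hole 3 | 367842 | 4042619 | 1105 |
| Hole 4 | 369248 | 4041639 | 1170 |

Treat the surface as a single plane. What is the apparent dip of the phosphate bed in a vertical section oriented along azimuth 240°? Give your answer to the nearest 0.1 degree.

Let the plane be z = a·E + b·N + c.
Hole 3−Hole 2: −2146a + 402b = −648;  Hole 4−Hole 2: −740a − 578b = −583.
Solving gives a = 0.39594, b = 0.50173.
Unit vector along 240° is (sin 240°, cos 240°) = (-0.8660, -0.5000).
Slope in that direction = a·(-0.8660) + b·(-0.5000) = −0.59376.
Apparent dip = arctan|0.59376| = 30.7° (true dip is 32.6°, so apparent ≤ true as expected).

30.7°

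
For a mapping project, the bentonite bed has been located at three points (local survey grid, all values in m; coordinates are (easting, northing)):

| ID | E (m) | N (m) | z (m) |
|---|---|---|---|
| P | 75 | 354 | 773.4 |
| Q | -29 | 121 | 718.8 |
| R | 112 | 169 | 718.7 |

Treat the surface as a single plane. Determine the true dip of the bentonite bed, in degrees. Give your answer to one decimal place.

16.3°

Two edge vectors: P→Q = (-104, -233, -54.6), P→R = (37, -185, -54.7).
Normal n = (P→Q) × (P→R) = (2644.1, -7709, 27861).
So ∂z/∂E = −n_x/n_z = −0.09490 and ∂z/∂N = −n_y/n_z = 0.27670.
Gradient magnitude |∇z| = √(a² + b²) = √(0.00901 + 0.07656) = 0.29252.
True dip = arctan(0.29252) = 16.3°, dipping toward SSE (azimuth ≈ 161°).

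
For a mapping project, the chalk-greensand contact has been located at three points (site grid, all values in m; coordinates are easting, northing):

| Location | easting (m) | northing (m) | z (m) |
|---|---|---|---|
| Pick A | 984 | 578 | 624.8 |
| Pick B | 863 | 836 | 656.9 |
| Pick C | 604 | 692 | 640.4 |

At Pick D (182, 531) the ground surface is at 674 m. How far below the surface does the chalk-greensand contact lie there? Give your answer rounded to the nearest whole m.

Two edge vectors: Pick A→Pick B = (-121, 258, 32.1), Pick A→Pick C = (-380, 114, 15.6).
Normal n = (Pick A→Pick B) × (Pick A→Pick C) = (365.4, -10310.4, 84246).
So ∂z/∂easting = −n_x/n_z = −0.00434 and ∂z/∂northing = −n_y/n_z = 0.12238.
Intercept c from Pick A: 624.8 + 4.27 − 70.74 = 558.33.
At (182, 531): z_contact = −0.8 + 65.0 + 558.33 = 622.5 m.
Depth below ground = 674 − 622.5 = 51 m.

51 m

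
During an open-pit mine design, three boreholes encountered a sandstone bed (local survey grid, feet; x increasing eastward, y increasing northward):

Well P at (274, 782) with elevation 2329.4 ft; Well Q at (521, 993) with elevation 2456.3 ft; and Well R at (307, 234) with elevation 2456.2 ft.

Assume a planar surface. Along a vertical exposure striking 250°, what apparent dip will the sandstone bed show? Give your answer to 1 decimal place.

29.7°

Two edge vectors: Well P→Well Q = (247, 211, 126.9), Well P→Well R = (33, -548, 126.8).
Normal n = (Well P→Well Q) × (Well P→Well R) = (96296, -27131.9, -142319).
So ∂z/∂x = −n_x/n_z = 0.67662 and ∂z/∂y = −n_y/n_z = −0.19064.
Unit vector along 250° is (sin 250°, cos 250°) = (-0.9397, -0.3420).
Slope in that direction = a·(-0.9397) + b·(-0.3420) = −0.57061.
Apparent dip = arctan|0.57061| = 29.7° (true dip is 35.1°, so apparent ≤ true as expected).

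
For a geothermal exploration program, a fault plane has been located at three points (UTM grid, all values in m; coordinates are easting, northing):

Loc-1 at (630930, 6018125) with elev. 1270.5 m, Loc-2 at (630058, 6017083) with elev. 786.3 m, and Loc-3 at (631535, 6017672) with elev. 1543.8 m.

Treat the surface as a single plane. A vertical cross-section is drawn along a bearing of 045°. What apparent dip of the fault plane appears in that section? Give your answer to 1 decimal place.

21.1°

Two edge vectors: Loc-1→Loc-2 = (-872, -1042, -484.2), Loc-1→Loc-3 = (605, -453, 273.3).
Normal n = (Loc-1→Loc-2) × (Loc-1→Loc-3) = (-504121.2, -54623.4, 1025426).
So ∂z/∂easting = −n_x/n_z = 0.49162 and ∂z/∂northing = −n_y/n_z = 0.05327.
Unit vector along 045° is (sin 45°, cos 45°) = (0.7071, 0.7071).
Slope in that direction = a·(0.7071) + b·(0.7071) = 0.38530.
Apparent dip = arctan|0.38530| = 21.1° (true dip is 26.3°, so apparent ≤ true as expected).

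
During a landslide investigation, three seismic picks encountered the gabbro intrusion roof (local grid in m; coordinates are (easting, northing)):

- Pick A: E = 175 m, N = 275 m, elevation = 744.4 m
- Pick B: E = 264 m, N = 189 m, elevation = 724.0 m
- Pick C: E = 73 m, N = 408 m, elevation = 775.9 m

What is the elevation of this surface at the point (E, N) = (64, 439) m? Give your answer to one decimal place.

783.2 m

Let the plane be z = a·E + b·N + c.
Pick B−Pick A: 89a − 86b = −20.4;  Pick C−Pick A: −102a + 133b = 31.5.
Solving gives a = −0.00137, b = 0.23579.
Then c = 744.4 − a·175 − b·275 = 679.80.
At (64, 439): z = −0.1 + 103.5 + 679.80 = 783.2 m.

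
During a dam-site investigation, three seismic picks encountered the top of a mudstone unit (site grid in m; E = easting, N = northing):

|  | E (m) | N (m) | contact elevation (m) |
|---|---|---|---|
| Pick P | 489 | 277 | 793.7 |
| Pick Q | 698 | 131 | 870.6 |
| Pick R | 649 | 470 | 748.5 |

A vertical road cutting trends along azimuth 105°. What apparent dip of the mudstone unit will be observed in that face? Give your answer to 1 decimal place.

Let the plane be z = a·E + b·N + c.
Pick Q−Pick P: 209a − 146b = 76.9;  Pick R−Pick P: 160a + 193b = −45.2.
Solving gives a = 0.12940, b = −0.34147.
Unit vector along 105° is (sin 105°, cos 105°) = (0.9659, -0.2588).
Slope in that direction = a·(0.9659) + b·(-0.2588) = 0.21337.
Apparent dip = arctan|0.21337| = 12.0° (true dip is 20.1°, so apparent ≤ true as expected).

12.0°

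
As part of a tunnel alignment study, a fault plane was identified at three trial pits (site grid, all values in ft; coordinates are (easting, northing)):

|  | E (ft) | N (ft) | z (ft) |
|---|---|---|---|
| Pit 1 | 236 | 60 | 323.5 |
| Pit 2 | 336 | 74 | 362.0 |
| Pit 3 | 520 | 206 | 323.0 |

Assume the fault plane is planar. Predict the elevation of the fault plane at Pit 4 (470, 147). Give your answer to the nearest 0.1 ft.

Two edge vectors: Pit 1→Pit 2 = (100, 14, 38.5), Pit 1→Pit 3 = (284, 146, -0.5).
Normal n = (Pit 1→Pit 2) × (Pit 1→Pit 3) = (-5628, 10984, 10624).
So ∂z/∂E = −n_x/n_z = 0.52974 and ∂z/∂N = −n_y/n_z = −1.03389.
Intercept c from Pit 1: 323.5 − 125.02 + 62.03 = 260.51.
At (470, 147): z = 249.0 − 152.0 + 260.51 = 357.5 ft.

357.5 ft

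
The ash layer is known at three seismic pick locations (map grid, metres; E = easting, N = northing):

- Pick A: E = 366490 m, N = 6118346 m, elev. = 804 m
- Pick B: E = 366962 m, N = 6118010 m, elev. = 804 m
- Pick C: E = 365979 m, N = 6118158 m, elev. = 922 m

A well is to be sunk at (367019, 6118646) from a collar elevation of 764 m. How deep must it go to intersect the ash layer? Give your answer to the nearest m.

Let the plane be z = a·E + b·N + c.
Pick B−Pick A: 472a − 336b = 0;  Pick C−Pick A: −511a − 188b = 118.
Solving gives a = −0.15223936, b = −0.21386005.
Then c = 804 − a·366490 − b·6118346 = 1365067.97.
At (367019, 6118646): z_contact = −55874.7 − 1308533.9 + 1365067.97 = 659.3 m.
Depth below ground = 764 − 659.3 = 105 m.

105 m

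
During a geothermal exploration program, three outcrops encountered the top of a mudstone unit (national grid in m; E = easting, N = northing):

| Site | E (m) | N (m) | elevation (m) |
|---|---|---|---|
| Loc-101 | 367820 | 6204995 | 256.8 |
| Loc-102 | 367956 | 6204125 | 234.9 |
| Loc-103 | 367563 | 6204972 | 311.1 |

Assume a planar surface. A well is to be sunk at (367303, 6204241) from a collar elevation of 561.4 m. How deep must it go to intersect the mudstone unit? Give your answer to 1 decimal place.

189.9 m

Two edge vectors: Loc-101→Loc-102 = (136, -870, -21.9), Loc-101→Loc-103 = (-257, -23, 54.3).
Normal n = (Loc-101→Loc-102) × (Loc-101→Loc-103) = (-47744.7, -1756.5, -226718).
So ∂z/∂E = −n_x/n_z = −0.210590690 and ∂z/∂N = −n_y/n_z = −0.007747510.
Intercept c from Loc-101: 256.8 + 77459.47 + 48073.26 = 125789.53.
At (367303, 6204241): z_contact = −77350.59 − 48067.42 + 125789.53 = 371.52 m.
Depth below ground = 561.4 − 371.52 = 189.9 m.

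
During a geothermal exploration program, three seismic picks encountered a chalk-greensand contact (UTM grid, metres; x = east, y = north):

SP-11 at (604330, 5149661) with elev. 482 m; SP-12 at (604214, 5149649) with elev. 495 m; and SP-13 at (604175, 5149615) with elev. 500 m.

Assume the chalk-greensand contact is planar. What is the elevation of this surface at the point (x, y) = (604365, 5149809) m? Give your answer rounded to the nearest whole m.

475 m

Two edge vectors: SP-11→SP-12 = (-116, -12, 13), SP-11→SP-13 = (-155, -46, 18).
Normal n = (SP-11→SP-12) × (SP-11→SP-13) = (382, 73, 3476).
So ∂z/∂x = −n_x/n_z = −0.10989643 and ∂z/∂y = −n_y/n_z = −0.02100115.
Intercept c from SP-11: 482 + 66413.71 + 108148.81 = 175044.52.
At (604365, 5149809): z = −66417.6 − 108151.9 + 175044.52 = 475.0 m.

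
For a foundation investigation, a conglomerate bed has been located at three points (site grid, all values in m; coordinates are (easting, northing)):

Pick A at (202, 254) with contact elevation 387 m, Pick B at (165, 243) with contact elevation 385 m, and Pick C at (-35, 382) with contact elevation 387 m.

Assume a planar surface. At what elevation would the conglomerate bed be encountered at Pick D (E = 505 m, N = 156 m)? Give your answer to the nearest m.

391 m

Two edge vectors: Pick A→Pick B = (-37, -11, -2), Pick A→Pick C = (-237, 128, 0).
Normal n = (Pick A→Pick B) × (Pick A→Pick C) = (256, 474, -7343).
So ∂z/∂E = −n_x/n_z = 0.03486 and ∂z/∂N = −n_y/n_z = 0.06455.
Intercept c from Pick A: 387 − 7.04 − 16.40 = 363.56.
At (505, 156): z = 17.6 + 10.1 + 363.56 = 391.2 m.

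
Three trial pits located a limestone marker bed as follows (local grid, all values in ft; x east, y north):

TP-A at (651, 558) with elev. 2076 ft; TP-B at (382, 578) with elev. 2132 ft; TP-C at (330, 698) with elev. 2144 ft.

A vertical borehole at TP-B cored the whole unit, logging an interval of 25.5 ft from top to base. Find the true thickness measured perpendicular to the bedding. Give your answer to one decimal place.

Let the plane be z = a·x + b·y + c.
TP-B−TP-A: −269a + 20b = 56;  TP-C−TP-A: −321a + 140b = 68.
Solving gives a = −0.20743, b = 0.01012.
|∇z| = √(a²+b²) = 0.20767, so dip δ = arctan(0.20767) = 11.73°.
True thickness = vertical thickness × cos δ = 25.5 × cos 11.73° = 25.0 ft.

25.0 ft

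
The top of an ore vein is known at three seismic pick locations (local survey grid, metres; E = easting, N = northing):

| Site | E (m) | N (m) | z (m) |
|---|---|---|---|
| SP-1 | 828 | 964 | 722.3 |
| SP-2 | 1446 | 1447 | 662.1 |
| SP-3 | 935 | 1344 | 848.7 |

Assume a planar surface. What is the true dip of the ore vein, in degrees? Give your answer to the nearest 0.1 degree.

Let the plane be z = a·E + b·N + c.
SP-2−SP-1: 618a + 483b = −60.2;  SP-3−SP-1: 107a + 380b = 126.4.
Solving gives a = −0.45822, b = 0.46166.
Gradient magnitude |∇z| = √(a² + b²) = √(0.20997 + 0.21313) = 0.65046.
True dip = arctan(0.65046) = 33.0°, dipping toward SE (azimuth ≈ 135°).

33.0°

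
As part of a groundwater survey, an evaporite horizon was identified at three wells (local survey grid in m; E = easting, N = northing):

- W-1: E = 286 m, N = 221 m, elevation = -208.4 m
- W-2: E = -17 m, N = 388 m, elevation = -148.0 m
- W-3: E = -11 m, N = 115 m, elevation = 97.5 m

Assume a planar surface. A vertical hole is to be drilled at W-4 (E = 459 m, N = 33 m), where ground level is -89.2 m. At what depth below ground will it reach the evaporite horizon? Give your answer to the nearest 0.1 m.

Two edge vectors: W-1→W-2 = (-303, 167, 60.4), W-1→W-3 = (-297, -106, 305.9).
Normal n = (W-1→W-2) × (W-1→W-3) = (57487.7, 74748.9, 81717).
So ∂z/∂E = −n_x/n_z = −0.70350 and ∂z/∂N = −n_y/n_z = −0.91473.
Intercept c from W-1: -208.4 + 201.20 + 202.16 = 194.96.
At (459, 33): z_contact = −322.91 − 30.19 + 194.96 = -158.14 m.
Depth below ground = -89.2 − (-158.14) = 68.9 m.

68.9 m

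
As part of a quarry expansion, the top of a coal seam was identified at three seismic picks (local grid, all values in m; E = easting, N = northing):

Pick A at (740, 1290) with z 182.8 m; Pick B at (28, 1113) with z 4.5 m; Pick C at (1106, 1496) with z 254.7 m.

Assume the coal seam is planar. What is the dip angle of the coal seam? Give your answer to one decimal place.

Two edge vectors: Pick A→Pick B = (-712, -177, -178.3), Pick A→Pick C = (366, 206, 71.9).
Normal n = (Pick A→Pick B) × (Pick A→Pick C) = (24003.5, -14065, -81890).
So ∂z/∂E = −n_x/n_z = 0.29312 and ∂z/∂N = −n_y/n_z = −0.17175.
Gradient magnitude |∇z| = √(a² + b²) = √(0.08592 + 0.02950) = 0.33973.
True dip = arctan(0.33973) = 18.8°, dipping toward WNW (azimuth ≈ 300°).

18.8°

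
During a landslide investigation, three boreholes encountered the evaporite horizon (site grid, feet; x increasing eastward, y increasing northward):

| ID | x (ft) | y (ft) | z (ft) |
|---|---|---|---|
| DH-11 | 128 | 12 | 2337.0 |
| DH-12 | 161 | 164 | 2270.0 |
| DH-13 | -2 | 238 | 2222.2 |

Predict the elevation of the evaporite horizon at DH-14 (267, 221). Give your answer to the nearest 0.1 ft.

Let the plane be z = a·x + b·y + c.
DH-12−DH-11: 33a + 152b = −67;  DH-13−DH-11: −130a + 226b = −114.8.
Solving gives a = 0.08478, b = −0.45920.
Then c = 2337 − a·128 − b·12 = 2331.66.
At (267, 221): z = 22.6 − 101.5 + 2331.66 = 2252.8 ft.

2252.8 ft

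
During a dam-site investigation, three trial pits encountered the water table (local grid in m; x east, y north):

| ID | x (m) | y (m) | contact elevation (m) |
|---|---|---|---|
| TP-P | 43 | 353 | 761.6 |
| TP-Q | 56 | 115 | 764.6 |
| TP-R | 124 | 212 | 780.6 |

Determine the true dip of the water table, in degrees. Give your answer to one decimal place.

13.2°

Two edge vectors: TP-P→TP-Q = (13, -238, 3), TP-P→TP-R = (81, -141, 19).
Normal n = (TP-P→TP-Q) × (TP-P→TP-R) = (-4099, -4, 17445).
So ∂z/∂x = −n_x/n_z = 0.23497 and ∂z/∂y = −n_y/n_z = 0.00023.
Gradient magnitude |∇z| = √(a² + b²) = √(0.05521 + 0.00000) = 0.23497.
True dip = arctan(0.23497) = 13.2°, dipping toward W (azimuth ≈ 270°).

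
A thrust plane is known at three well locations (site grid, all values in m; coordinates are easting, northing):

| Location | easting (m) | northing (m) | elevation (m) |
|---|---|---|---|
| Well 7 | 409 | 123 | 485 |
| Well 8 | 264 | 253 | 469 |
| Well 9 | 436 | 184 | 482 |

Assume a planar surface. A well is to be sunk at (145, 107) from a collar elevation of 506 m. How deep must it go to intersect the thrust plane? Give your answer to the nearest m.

Let the plane be z = a·easting + b·northing + c.
Well 8−Well 7: −145a + 130b = −16;  Well 9−Well 7: 27a + 61b = −3.
Solving gives a = 0.04743, b = −0.07017.
Then c = 485 − a·409 − b·123 = 474.23.
At (145, 107): z_contact = 6.9 − 7.5 + 474.23 = 473.6 m.
Depth below ground = 506 − 473.6 = 32 m.

32 m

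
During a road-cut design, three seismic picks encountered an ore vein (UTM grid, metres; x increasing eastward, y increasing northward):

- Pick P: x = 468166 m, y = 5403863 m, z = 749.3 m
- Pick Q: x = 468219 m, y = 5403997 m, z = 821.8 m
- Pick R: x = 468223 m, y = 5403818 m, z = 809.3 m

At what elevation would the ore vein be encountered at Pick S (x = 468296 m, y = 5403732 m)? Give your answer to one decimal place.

883.4 m

Two edge vectors: Pick P→Pick Q = (53, 134, 72.5), Pick P→Pick R = (57, -45, 60).
Normal n = (Pick P→Pick Q) × (Pick P→Pick R) = (11302.5, 952.5, -10023).
So ∂z/∂x = −n_x/n_z = 1.127656390 and ∂z/∂y = −n_y/n_z = 0.095031428.
Intercept c from Pick P: 749.3 − 527930.38 − 513536.82 = −1040717.90.
At (468296, 5403732): z = 528077.0 + 513524.4 − 1040717.90 = 883.4 m.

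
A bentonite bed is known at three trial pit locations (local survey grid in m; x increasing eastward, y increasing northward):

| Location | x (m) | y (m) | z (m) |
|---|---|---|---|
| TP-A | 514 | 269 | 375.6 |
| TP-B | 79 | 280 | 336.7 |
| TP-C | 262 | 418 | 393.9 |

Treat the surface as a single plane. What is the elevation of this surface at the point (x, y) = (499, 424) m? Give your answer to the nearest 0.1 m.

Let the plane be z = a·x + b·y + c.
TP-B−TP-A: −435a + 11b = −38.9;  TP-C−TP-A: −252a + 149b = 18.3.
Solving gives a = 0.09667, b = 0.28631.
Then c = 375.6 − a·514 − b·269 = 248.90.
At (499, 424): z = 48.2 + 121.4 + 248.90 = 418.5 m.

418.5 m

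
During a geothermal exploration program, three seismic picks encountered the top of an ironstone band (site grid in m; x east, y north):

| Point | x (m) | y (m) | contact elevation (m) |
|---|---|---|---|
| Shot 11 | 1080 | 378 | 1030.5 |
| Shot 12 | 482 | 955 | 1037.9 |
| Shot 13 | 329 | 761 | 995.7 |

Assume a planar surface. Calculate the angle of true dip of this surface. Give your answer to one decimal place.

Two edge vectors: Shot 11→Shot 12 = (-598, 577, 7.4), Shot 11→Shot 13 = (-751, 383, -34.8).
Normal n = (Shot 11→Shot 12) × (Shot 11→Shot 13) = (-22913.8, -26367.8, 204293).
So ∂z/∂x = −n_x/n_z = 0.11216 and ∂z/∂y = −n_y/n_z = 0.12907.
Gradient magnitude |∇z| = √(a² + b²) = √(0.01258 + 0.01666) = 0.17099.
True dip = arctan(0.17099) = 9.7°, dipping toward SW (azimuth ≈ 221°).

9.7°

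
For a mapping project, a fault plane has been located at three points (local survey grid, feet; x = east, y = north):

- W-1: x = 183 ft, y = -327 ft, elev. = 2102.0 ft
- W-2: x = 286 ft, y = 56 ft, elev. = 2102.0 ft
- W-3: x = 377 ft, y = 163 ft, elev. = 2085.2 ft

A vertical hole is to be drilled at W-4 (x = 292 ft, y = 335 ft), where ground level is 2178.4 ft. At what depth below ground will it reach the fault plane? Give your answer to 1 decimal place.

Let the plane be z = a·x + b·y + c.
W-2−W-1: 103a + 383b = 0;  W-3−W-1: 194a + 490b = −16.8.
Solving gives a = −0.26999, b = 0.07261.
Then c = 2102 − a·183 − b·-327 = 2175.15.
At (292, 335): z_contact = −78.84 + 24.32 + 2175.15 = 2120.64 ft.
Depth below ground = 2178.4 − 2120.64 = 57.8 ft.

57.8 ft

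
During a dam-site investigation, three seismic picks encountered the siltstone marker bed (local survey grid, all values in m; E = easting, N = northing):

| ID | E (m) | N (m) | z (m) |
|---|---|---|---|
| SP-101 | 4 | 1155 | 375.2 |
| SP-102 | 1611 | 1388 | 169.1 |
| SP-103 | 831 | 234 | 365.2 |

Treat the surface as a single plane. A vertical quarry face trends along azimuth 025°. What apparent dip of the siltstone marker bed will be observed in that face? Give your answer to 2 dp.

7.53°

Let the plane be z = a·E + b·N + c.
SP-102−SP-101: 1607a + 233b = −206.1;  SP-103−SP-101: 827a − 921b = −10.
Solving gives a = −0.11487, b = −0.09229.
Unit vector along 025° is (sin 25°, cos 25°) = (0.4226, 0.9063).
Slope in that direction = a·(0.4226) + b·(0.9063) = −0.13219.
Apparent dip = arctan|0.13219| = 7.53° (true dip is 8.4°, so apparent ≤ true as expected).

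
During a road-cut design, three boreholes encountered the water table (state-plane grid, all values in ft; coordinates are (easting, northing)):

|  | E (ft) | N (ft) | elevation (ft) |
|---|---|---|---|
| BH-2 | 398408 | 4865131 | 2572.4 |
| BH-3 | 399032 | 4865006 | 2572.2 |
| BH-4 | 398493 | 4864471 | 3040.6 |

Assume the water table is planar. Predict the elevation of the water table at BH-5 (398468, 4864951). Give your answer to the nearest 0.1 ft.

2694.7 ft

Let the plane be z = a·E + b·N + c.
BH-3−BH-2: 624a − 125b = −0.2;  BH-4−BH-2: 85a − 660b = 468.2.
Solving gives a = −0.146198422, b = −0.728222524.
Then c = 2572.4 − a·398408 − b·4865131 = 3603717.00.
At (398468, 4864951): z = −58255.4 − 3542766.9 + 3603717.00 = 2694.7 ft.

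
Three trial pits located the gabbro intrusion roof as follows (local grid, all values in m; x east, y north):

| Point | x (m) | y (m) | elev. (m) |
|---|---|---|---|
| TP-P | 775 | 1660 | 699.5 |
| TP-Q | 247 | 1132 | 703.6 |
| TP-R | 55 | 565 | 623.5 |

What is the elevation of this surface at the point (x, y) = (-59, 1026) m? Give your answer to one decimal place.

749.5 m

Two edge vectors: TP-P→TP-Q = (-528, -528, 4.1), TP-P→TP-R = (-720, -1095, -76).
Normal n = (TP-P→TP-Q) × (TP-P→TP-R) = (44617.5, -43080, 198000).
So ∂z/∂x = −n_x/n_z = −0.225341 and ∂z/∂y = −n_y/n_z = 0.217576.
Intercept c from TP-P: 699.5 + 174.64 − 361.18 = 512.96.
At (-59, 1026): z = 13.3 + 223.2 + 512.96 = 749.5 m.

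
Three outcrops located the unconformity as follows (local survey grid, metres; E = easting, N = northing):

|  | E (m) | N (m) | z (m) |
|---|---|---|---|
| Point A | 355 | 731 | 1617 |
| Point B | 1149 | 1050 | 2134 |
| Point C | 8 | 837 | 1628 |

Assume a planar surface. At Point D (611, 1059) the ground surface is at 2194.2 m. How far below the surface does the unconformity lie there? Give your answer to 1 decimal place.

Let the plane be z = a·E + b·N + c.
Point B−Point A: 794a + 319b = 517;  Point C−Point A: −347a + 106b = 11.
Solving gives a = 0.263234, b = 0.965493.
Then c = 1617 − a·355 − b·731 = 817.78.
At (611, 1059): z_contact = 160.84 + 1022.46 + 817.78 = 2001.07 m.
Depth below ground = 2194.2 − 2001.07 = 193.1 m.

193.1 m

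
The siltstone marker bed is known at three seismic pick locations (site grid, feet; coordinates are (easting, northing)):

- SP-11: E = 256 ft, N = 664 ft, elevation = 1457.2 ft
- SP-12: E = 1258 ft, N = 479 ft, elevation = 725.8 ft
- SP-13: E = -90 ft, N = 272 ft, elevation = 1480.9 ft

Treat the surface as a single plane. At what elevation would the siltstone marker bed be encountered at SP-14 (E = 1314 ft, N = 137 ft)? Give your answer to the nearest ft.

518 ft

Two edge vectors: SP-11→SP-12 = (1002, -185, -731.4), SP-11→SP-13 = (-346, -392, 23.7).
Normal n = (SP-11→SP-12) × (SP-11→SP-13) = (-291093.3, 229317, -456794).
So ∂z/∂E = −n_x/n_z = −0.63725 and ∂z/∂N = −n_y/n_z = 0.50201.
Intercept c from SP-11: 1457.2 + 163.14 − 333.34 = 1287.00.
At (1314, 137): z = −837.4 + 68.8 + 1287.00 = 518.4 ft.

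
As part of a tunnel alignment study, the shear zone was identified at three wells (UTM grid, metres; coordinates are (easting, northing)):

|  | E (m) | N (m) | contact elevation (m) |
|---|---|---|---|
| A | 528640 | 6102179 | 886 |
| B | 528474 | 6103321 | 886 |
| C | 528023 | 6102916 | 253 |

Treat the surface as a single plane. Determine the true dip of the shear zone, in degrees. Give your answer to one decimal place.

Let the plane be z = a·E + b·N + c.
B−A: −166a + 1142b = 0;  C−A: −617a + 737b = −633.
Solving gives a = 1.24149, b = 0.18046.
Gradient magnitude |∇z| = √(a² + b²) = √(1.54130 + 0.03257) = 1.25454.
True dip = arctan(1.25454) = 51.4°, dipping toward W (azimuth ≈ 262°).

51.4°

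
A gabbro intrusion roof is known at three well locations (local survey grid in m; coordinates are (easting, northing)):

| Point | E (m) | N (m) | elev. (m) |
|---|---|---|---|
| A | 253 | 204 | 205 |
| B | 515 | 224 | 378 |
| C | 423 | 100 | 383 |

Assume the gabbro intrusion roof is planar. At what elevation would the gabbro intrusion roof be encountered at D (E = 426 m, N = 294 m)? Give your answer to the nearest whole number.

276 m

Let the plane be z = a·E + b·N + c.
B−A: 262a + 20b = 173;  C−A: 170a − 104b = 178.
Solving gives a = 0.70321, b = −0.56206.
Then c = 205 − a·253 − b·204 = 141.75.
At (426, 294): z = 299.6 − 165.2 + 141.75 = 276.1 m.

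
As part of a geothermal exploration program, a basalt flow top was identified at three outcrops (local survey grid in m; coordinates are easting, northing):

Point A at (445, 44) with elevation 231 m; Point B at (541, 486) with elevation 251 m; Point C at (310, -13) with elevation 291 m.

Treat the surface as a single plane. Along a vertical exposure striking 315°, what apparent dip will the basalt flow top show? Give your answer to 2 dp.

Two edge vectors: Point A→Point B = (96, 442, 20), Point A→Point C = (-135, -57, 60).
Normal n = (Point A→Point B) × (Point A→Point C) = (27660, -8460, 54198).
So ∂z/∂easting = −n_x/n_z = −0.51035 and ∂z/∂northing = −n_y/n_z = 0.15609.
Unit vector along 315° is (sin 315°, cos 315°) = (-0.7071, 0.7071).
Slope in that direction = a·(-0.7071) + b·(0.7071) = 0.47125.
Apparent dip = arctan|0.47125| = 25.23° (true dip is 28.1°, so apparent ≤ true as expected).

25.23°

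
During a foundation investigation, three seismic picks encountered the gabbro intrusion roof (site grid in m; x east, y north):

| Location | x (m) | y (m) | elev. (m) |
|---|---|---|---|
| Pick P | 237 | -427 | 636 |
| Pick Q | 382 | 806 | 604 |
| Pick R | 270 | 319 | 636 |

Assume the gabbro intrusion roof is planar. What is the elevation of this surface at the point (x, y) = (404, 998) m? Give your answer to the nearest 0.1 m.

Two edge vectors: Pick P→Pick Q = (145, 1233, -32), Pick P→Pick R = (33, 746, 0).
Normal n = (Pick P→Pick Q) × (Pick P→Pick R) = (23872, -1056, 67481).
So ∂z/∂x = −n_x/n_z = −0.35376 and ∂z/∂y = −n_y/n_z = 0.01565.
Intercept c from Pick P: 636 + 83.84 + 6.68 = 726.52.
At (404, 998): z = −142.9 + 15.6 + 726.52 = 599.2 m.

599.2 m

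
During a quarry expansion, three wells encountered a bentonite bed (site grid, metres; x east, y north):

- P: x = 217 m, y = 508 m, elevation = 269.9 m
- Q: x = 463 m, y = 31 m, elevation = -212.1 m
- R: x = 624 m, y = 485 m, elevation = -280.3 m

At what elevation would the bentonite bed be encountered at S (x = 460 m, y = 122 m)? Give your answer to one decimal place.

-178.7 m

Let the plane be z = a·x + b·y + c.
Q−P: 246a − 477b = −482;  R−P: 407a − 23b = −550.2.
Solving gives a = −1.33361, b = 0.32271.
Then c = 269.9 − a·217 − b·508 = 395.36.
At (460, 122): z = −613.5 + 39.4 + 395.36 = -178.7 m.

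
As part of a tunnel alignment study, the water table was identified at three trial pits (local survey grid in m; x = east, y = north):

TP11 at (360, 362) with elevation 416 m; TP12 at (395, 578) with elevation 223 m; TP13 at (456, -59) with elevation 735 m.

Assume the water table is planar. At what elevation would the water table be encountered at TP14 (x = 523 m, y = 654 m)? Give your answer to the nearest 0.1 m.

114.8 m

Let the plane be z = a·x + b·y + c.
TP12−TP11: 35a + 216b = −193;  TP13−TP11: 96a − 421b = 319.
Solving gives a = −0.34814, b = −0.83711.
Then c = 416 − a·360 − b·362 = 844.36.
At (523, 654): z = −182.1 − 547.5 + 844.36 = 114.8 m.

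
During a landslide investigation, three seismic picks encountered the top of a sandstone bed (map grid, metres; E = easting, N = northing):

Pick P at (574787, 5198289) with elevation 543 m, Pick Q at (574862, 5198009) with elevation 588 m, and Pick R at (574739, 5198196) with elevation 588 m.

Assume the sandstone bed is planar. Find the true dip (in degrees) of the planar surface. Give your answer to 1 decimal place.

Let the plane be z = a·E + b·N + c.
Pick Q−Pick P: 75a − 280b = 45;  Pick R−Pick P: −48a − 93b = 45.
Solving gives a = −0.41220, b = −0.27112.
Gradient magnitude |∇z| = √(a² + b²) = √(0.16991 + 0.07351) = 0.49337.
True dip = arctan(0.49337) = 26.3°, dipping toward ENE (azimuth ≈ 057°).

26.3°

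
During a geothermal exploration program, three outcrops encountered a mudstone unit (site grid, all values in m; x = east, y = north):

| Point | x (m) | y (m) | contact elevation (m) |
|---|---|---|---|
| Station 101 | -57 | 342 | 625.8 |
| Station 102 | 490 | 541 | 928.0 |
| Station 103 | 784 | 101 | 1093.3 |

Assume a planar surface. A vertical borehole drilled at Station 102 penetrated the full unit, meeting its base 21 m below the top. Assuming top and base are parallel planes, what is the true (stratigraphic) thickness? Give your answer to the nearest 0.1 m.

18.4 m

Two edge vectors: Station 101→Station 102 = (547, 199, 302.2), Station 101→Station 103 = (841, -241, 467.5).
Normal n = (Station 101→Station 102) × (Station 101→Station 103) = (165862.7, -1572.3, -299186).
So ∂z/∂x = −n_x/n_z = 0.55438 and ∂z/∂y = −n_y/n_z = −0.00526.
|∇z| = √(a²+b²) = 0.55440, so dip δ = arctan(0.55440) = 29.00°.
True thickness = vertical thickness × cos δ = 21 × cos 29.00° = 18.4 m.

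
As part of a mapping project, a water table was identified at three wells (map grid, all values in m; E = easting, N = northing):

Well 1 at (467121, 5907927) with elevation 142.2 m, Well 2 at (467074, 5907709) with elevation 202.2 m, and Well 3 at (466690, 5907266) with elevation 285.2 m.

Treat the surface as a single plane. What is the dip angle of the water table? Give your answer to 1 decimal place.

18.4°

Let the plane be z = a·E + b·N + c.
Well 2−Well 1: −47a − 218b = 60;  Well 3−Well 1: −431a − 661b = 143.
Solving gives a = 0.13493, b = −0.30432.
Gradient magnitude |∇z| = √(a² + b²) = √(0.01821 + 0.09261) = 0.33289.
True dip = arctan(0.33289) = 18.4°, dipping toward NNW (azimuth ≈ 336°).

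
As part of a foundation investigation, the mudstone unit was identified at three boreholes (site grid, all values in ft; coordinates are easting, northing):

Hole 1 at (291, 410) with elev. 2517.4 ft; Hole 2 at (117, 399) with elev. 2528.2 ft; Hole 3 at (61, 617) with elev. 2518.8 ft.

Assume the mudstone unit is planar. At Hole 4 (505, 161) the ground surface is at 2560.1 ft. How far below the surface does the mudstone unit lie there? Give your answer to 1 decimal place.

40.7 ft

Let the plane be z = a·easting + b·northing + c.
Hole 2−Hole 1: −174a − 11b = 10.8;  Hole 3−Hole 1: −230a + 207b = 1.4.
Solving gives a = −0.05839, b = −0.05812.
Then c = 2517.4 − a·291 − b·410 = 2558.22.
At (505, 161): z_contact = −29.49 − 9.36 + 2558.22 = 2519.38 ft.
Depth below ground = 2560.1 − 2519.38 = 40.7 ft.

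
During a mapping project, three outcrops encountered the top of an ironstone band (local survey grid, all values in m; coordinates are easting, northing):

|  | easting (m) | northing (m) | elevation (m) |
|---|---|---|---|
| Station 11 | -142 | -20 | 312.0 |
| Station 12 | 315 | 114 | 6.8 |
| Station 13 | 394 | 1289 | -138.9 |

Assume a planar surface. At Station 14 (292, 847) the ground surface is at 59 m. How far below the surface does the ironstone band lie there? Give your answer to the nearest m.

Two edge vectors: Station 11→Station 12 = (457, 134, -305.2), Station 11→Station 13 = (536, 1309, -450.9).
Normal n = (Station 11→Station 12) × (Station 11→Station 13) = (339086.2, 42474.1, 526389).
So ∂z/∂easting = −n_x/n_z = −0.64417 and ∂z/∂northing = −n_y/n_z = −0.08069.
Intercept c from Station 11: 312 − 91.47 − 1.61 = 218.91.
At (292, 847): z_contact = −188.1 − 68.3 + 218.91 = -37.5 m.
Depth below ground = 59 − (-37.5) = 97 m.

97 m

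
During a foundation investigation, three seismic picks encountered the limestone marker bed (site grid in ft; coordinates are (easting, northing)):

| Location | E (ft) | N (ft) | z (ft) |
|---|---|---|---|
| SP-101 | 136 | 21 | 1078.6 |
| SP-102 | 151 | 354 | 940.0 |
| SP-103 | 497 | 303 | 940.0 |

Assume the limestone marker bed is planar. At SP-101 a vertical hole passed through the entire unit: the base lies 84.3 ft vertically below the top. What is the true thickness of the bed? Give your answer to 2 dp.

Let the plane be z = a·E + b·N + c.
SP-102−SP-101: 15a + 333b = −138.6;  SP-103−SP-101: 361a + 282b = −138.6.
Solving gives a = −0.06095, b = −0.41347.
|∇z| = √(a²+b²) = 0.41794, so dip δ = arctan(0.41794) = 22.68°.
True thickness = vertical thickness × cos δ = 84.3 × cos 22.68° = 77.78 ft.

77.78 ft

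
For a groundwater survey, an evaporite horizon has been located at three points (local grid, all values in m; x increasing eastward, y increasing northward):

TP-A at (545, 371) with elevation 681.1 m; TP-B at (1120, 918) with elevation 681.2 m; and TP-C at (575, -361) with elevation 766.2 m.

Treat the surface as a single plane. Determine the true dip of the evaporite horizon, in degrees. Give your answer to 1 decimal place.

8.8°

Let the plane be z = a·x + b·y + c.
TP-B−TP-A: 575a + 547b = 0.1;  TP-C−TP-A: 30a − 732b = 85.1.
Solving gives a = 0.10661, b = −0.11189.
Gradient magnitude |∇z| = √(a² + b²) = √(0.01137 + 0.01252) = 0.15455.
True dip = arctan(0.15455) = 8.8°, dipping toward NW (azimuth ≈ 316°).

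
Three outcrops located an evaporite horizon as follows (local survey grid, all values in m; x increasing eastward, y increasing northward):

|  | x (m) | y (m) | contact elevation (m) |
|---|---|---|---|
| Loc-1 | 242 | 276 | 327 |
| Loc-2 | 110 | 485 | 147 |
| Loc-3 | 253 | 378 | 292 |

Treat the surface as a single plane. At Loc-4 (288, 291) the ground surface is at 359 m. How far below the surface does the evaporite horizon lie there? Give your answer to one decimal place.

6.0 m

Let the plane be z = a·x + b·y + c.
Loc-2−Loc-1: −132a + 209b = −180;  Loc-3−Loc-1: 11a + 102b = −35.
Solving gives a = 0.70069, b = −0.41870.
Then c = 327 − a·242 − b·276 = 272.99.
At (288, 291): z_contact = 201.80 − 121.84 + 272.99 = 352.95 m.
Depth below ground = 359 − 352.95 = 6.0 m.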